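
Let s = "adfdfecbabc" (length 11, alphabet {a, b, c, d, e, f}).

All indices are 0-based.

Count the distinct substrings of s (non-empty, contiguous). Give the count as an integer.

rank→(start, suffix):
  0 → (8, 'abc')
  1 → (0, 'adfdfecbabc')
  2 → (7, 'babc')
  3 → (9, 'bc')
  4 → (10, 'c')
  5 → (6, 'cbabc')
  6 → (1, 'dfdfecbabc')
  7 → (3, 'dfecbabc')
  8 → (5, 'ecbabc')
  9 → (2, 'fdfecbabc')
  10 → (4, 'fecbabc')

SA = [8, 0, 7, 9, 10, 6, 1, 3, 5, 2, 4]
[i] adj suffixes → lcp
  [1] 8/0 → 1 ('a')
  [2] 0/7 → 0 ('')
  [3] 7/9 → 1 ('b')
  [4] 9/10 → 0 ('')
  [5] 10/6 → 1 ('c')
  [6] 6/1 → 0 ('')
  [7] 1/3 → 2 ('df')
  [8] 3/5 → 0 ('')
  [9] 5/2 → 0 ('')
  [10] 2/4 → 1 ('f')

n(n+1)/2 = 11·12/2 = 66
Σ LCP = 0 + 1 + 0 + 1 + 0 + 1 + 0 + 2 + 0 + 0 + 1 = 6
distinct = 66 − 6 = 60

60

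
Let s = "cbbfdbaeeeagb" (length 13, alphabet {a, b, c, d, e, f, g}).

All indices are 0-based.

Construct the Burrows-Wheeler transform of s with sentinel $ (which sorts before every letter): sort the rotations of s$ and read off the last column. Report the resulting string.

rank  rotation        last
    0  $cbbfdbaeeeagb  b
    1  aeeeagb$cbbfdb  b
    2  agb$cbbfdbaeee  e
    3  b$cbbfdbaeeeag  g
    4  baeeeagb$cbbfd  d
    5  bbfdbaeeeagb$c  c
    6  bfdbaeeeagb$cb  b
    7  cbbfdbaeeeagb$  $
    8  dbaeeeagb$cbbf  f
    9  eagb$cbbfdbaee  e
   10  eeagb$cbbfdbae  e
   11  eeeagb$cbbfdba  a
   12  fdbaeeeagb$cbb  b
   13  gb$cbbfdbaeeea  a

bbegdcb$feeaba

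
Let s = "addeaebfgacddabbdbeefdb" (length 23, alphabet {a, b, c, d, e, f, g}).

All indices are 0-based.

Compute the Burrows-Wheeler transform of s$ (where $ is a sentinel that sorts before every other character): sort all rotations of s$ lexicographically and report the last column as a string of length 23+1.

rank  rotation                  last
    0  $addeaebfgacddabbdbeefdb  b
    1  abbdbeefdb$addeaebfgacdd  d
    2  acddabbdbeefdb$addeaebfg  g
    3  addeaebfgacddabbdbeefdb$  $
    4  aebfgacddabbdbeefdb$adde  e
    5  b$addeaebfgacddabbdbeefd  d
    6  bbdbeefdb$addeaebfgacdda  a
    7  bdbeefdb$addeaebfgacddab  b
    8  beefdb$addeaebfgacddabbd  d
    9  bfgacddabbdbeefdb$addeae  e
   10  cddabbdbeefdb$addeaebfga  a
   11  dabbdbeefdb$addeaebfgacd  d
   12  db$addeaebfgacddabbdbeef  f
   13  dbeefdb$addeaebfgacddabb  b
   14  ddabbdbeefdb$addeaebfgac  c
   15  ddeaebfgacddabbdbeefdb$a  a
   16  deaebfgacddabbdbeefdb$ad  d
   17  eaebfgacddabbdbeefdb$add  d
   18  ebfgacddabbdbeefdb$addea  a
   19  eefdb$addeaebfgacddabbdb  b
   20  efdb$addeaebfgacddabbdbe  e
   21  fdb$addeaebfgacddabbdbee  e
   22  fgacddabbdbeefdb$addeaeb  b
   23  gacddabbdbeefdb$addeaebf  f

bdg$edabdeadfbcaddabeebf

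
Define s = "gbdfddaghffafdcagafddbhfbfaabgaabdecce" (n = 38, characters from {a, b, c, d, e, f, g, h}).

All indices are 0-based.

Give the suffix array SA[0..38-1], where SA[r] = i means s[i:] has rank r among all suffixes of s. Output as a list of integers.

sorted suffixes:
  #0 SA[0]=30  'aabdecce'
  #1 SA[1]=26  'aabgaabdecce'
  #2 SA[2]=31  'abdecce'
  #3 SA[3]=27  'abgaabdecce'
  #4 SA[4]=11  'afdcagafddbhfbfaabgaabdecce'
  #5 SA[5]=17  'afddbhfbfaabgaabdecce'
  #6 SA[6]=15  'agafddbhfbfaabgaabdecce'
  #7 SA[7]=6  'aghffafdcagafddbhfbfaabgaabdecce'
  #8 SA[8]=32  'bdecce'
  #9 SA[9]=1  'bdfddaghffafdcagafddbhfbfaabgaabdecce'
  #10 SA[10]=24  'bfaabgaabdecce'
  #11 SA[11]=28  'bgaabdecce'
  #12 SA[12]=21  'bhfbfaabgaabdecce'
  #13 SA[13]=14  'cagafddbhfbfaabgaabdecce'
  #14 SA[14]=35  'cce'
  #15 SA[15]=36  'ce'
  #16 SA[16]=5  'daghffafdcagafddbhfbfaabgaabdecce'
  #17 SA[17]=20  'dbhfbfaabgaabdecce'
  #18 SA[18]=13  'dcagafddbhfbfaabgaabdecce'
  #19 SA[19]=4  'ddaghffafdcagafddbhfbfaabgaabdecce'
  #20 SA[20]=19  'ddbhfbfaabgaabdecce'
  #21 SA[21]=33  'decce'
  #22 SA[22]=2  'dfddaghffafdcagafddbhfbfaabgaabdecce'
  #23 SA[23]=37  'e'
  #24 SA[24]=34  'ecce'
  #25 SA[25]=25  'faabgaabdecce'
  #26 SA[26]=10  'fafdcagafddbhfbfaabgaabdecce'
  #27 SA[27]=23  'fbfaabgaabdecce'
  #28 SA[28]=12  'fdcagafddbhfbfaabgaabdecce'
  #29 SA[29]=3  'fddaghffafdcagafddbhfbfaabgaabdecce'
  #30 SA[30]=18  'fddbhfbfaabgaabdecce'
  #31 SA[31]=9  'ffafdcagafddbhfbfaabgaabdecce'
  #32 SA[32]=29  'gaabdecce'
  #33 SA[33]=16  'gafddbhfbfaabgaabdecce'
  #34 SA[34]=0  'gbdfddaghffafdcagafddbhfbfaabgaabdecce'
  #35 SA[35]=7  'ghffafdcagafddbhfbfaabgaabdecce'
  #36 SA[36]=22  'hfbfaabgaabdecce'
  #37 SA[37]=8  'hffafdcagafddbhfbfaabgaabdecce'

[30, 26, 31, 27, 11, 17, 15, 6, 32, 1, 24, 28, 21, 14, 35, 36, 5, 20, 13, 4, 19, 33, 2, 37, 34, 25, 10, 23, 12, 3, 18, 9, 29, 16, 0, 7, 22, 8]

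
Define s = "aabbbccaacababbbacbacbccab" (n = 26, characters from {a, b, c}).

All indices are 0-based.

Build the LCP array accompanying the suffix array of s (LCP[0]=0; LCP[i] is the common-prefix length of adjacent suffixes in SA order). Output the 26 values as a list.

[0, 2, 1, 2, 2, 4, 1, 2, 3, 0, 1, 2, 4, 1, 2, 3, 2, 1, 4, 0, 2, 3, 1, 2, 1, 3]

sorted suffixes:
  #0 SA[0]=0  'aabbbccaacababbbacbacbccab'
  #1 SA[1]=7  'aacababbbacbacbccab'
  #2 SA[2]=24  'ab'
  #3 SA[3]=10  'ababbbacbacbccab'
  #4 SA[4]=12  'abbbacbacbccab'
  #5 SA[5]=1  'abbbccaacababbbacbacbccab'
  #6 SA[6]=8  'acababbbacbacbccab'
  #7 SA[7]=16  'acbacbccab'
  #8 SA[8]=19  'acbccab'
  #9 SA[9]=25  'b'
  #10 SA[10]=11  'babbbacbacbccab'
  #11 SA[11]=15  'bacbacbccab'
  #12 SA[12]=18  'bacbccab'
  #13 SA[13]=14  'bbacbacbccab'
  #14 SA[14]=13  'bbbacbacbccab'
  #15 SA[15]=2  'bbbccaacababbbacbacbccab'
  #16 SA[16]=3  'bbccaacababbbacbacbccab'
  #17 SA[17]=4  'bccaacababbbacbacbccab'
  #18 SA[18]=21  'bccab'
  #19 SA[19]=6  'caacababbbacbacbccab'
  #20 SA[20]=23  'cab'
  #21 SA[21]=9  'cababbbacbacbccab'
  #22 SA[22]=17  'cbacbccab'
  #23 SA[23]=20  'cbccab'
  #24 SA[24]=5  'ccaacababbbacbacbccab'
  #25 SA[25]=22  'ccab'

SA = [0, 7, 24, 10, 12, 1, 8, 16, 19, 25, 11, 15, 18, 14, 13, 2, 3, 4, 21, 6, 23, 9, 17, 20, 5, 22]
rank  pair      lcp
   1  s[0:],s[7:]  2  'aa'
   2  s[7:],s[24:]  1  'a'
   3  s[24:],s[10:]  2  'ab'
   4  s[10:],s[12:]  2  'ab'
   5  s[12:],s[1:]  4  'abbb'
   6  s[1:],s[8:]  1  'a'
   7  s[8:],s[16:]  2  'ac'
   8  s[16:],s[19:]  3  'acb'
   9  s[19:],s[25:]  0  ''
  10  s[25:],s[11:]  1  'b'
  11  s[11:],s[15:]  2  'ba'
  12  s[15:],s[18:]  4  'bacb'
  13  s[18:],s[14:]  1  'b'
  14  s[14:],s[13:]  2  'bb'
  15  s[13:],s[2:]  3  'bbb'
  16  s[2:],s[3:]  2  'bb'
  17  s[3:],s[4:]  1  'b'
  18  s[4:],s[21:]  4  'bcca'
  19  s[21:],s[6:]  0  ''
  20  s[6:],s[23:]  2  'ca'
  21  s[23:],s[9:]  3  'cab'
  22  s[9:],s[17:]  1  'c'
  23  s[17:],s[20:]  2  'cb'
  24  s[20:],s[5:]  1  'c'
  25  s[5:],s[22:]  3  'cca'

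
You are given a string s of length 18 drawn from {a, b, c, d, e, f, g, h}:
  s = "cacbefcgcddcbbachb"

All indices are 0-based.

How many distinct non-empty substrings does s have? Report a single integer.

159

rank | idx | suffix
   0 |   1 | acbefcgcddcbbachb
   1 |  14 | achb
   2 |  17 | b
   3 |  13 | bachb
   4 |  12 | bbachb
   5 |   3 | befcgcddcbbachb
   6 |   0 | cacbefcgcddcbbachb
   7 |  11 | cbbachb
   8 |   2 | cbefcgcddcbbachb
   9 |   8 | cddcbbachb
  10 |   6 | cgcddcbbachb
  11 |  15 | chb
  12 |  10 | dcbbachb
  13 |   9 | ddcbbachb
  14 |   4 | efcgcddcbbachb
  15 |   5 | fcgcddcbbachb
  16 |   7 | gcddcbbachb
  17 |  16 | hb

SA = [1, 14, 17, 13, 12, 3, 0, 11, 2, 8, 6, 15, 10, 9, 4, 5, 7, 16]
i: (SA[i-1],SA[i]) lcp shared
  1: (1,14) 2 'ac'
  2: (14,17) 0 ''
  3: (17,13) 1 'b'
  4: (13,12) 1 'b'
  5: (12,3) 1 'b'
  6: (3,0) 0 ''
  7: (0,11) 1 'c'
  8: (11,2) 2 'cb'
  9: (2,8) 1 'c'
  10: (8,6) 1 'c'
  11: (6,15) 1 'c'
  12: (15,10) 0 ''
  13: (10,9) 1 'd'
  14: (9,4) 0 ''
  15: (4,5) 0 ''
  16: (5,7) 0 ''
  17: (7,16) 0 ''

n(n+1)/2 = 18·19/2 = 171
Σ LCP = 0 + 2 + 0 + 1 + 1 + 1 + 0 + 1 + 2 + 1 + 1 + 1 + 0 + 1 + 0 + 0 + 0 + 0 = 12
distinct = 171 − 12 = 159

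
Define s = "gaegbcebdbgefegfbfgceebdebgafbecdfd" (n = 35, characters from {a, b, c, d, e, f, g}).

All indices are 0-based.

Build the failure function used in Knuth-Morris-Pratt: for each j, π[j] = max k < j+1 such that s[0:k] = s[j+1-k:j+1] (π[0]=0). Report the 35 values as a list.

π[0] = 0
j=1 s[j]='a': π[1]=0 (border '')
j=2 s[j]='e': π[2]=0 (border '')
j=3 s[j]='g': π[3]=1 (border 'g')
j=4 s[j]='b': k: 1→0; π[4]=0 (border '')
j=5 s[j]='c': π[5]=0 (border '')
j=6 s[j]='e': π[6]=0 (border '')
j=7 s[j]='b': π[7]=0 (border '')
j=8 s[j]='d': π[8]=0 (border '')
j=9 s[j]='b': π[9]=0 (border '')
j=10 s[j]='g': π[10]=1 (border 'g')
j=11 s[j]='e': k: 1→0; π[11]=0 (border '')
j=12 s[j]='f': π[12]=0 (border '')
j=13 s[j]='e': π[13]=0 (border '')
j=14 s[j]='g': π[14]=1 (border 'g')
j=15 s[j]='f': k: 1→0; π[15]=0 (border '')
j=16 s[j]='b': π[16]=0 (border '')
j=17 s[j]='f': π[17]=0 (border '')
j=18 s[j]='g': π[18]=1 (border 'g')
j=19 s[j]='c': k: 1→0; π[19]=0 (border '')
j=20 s[j]='e': π[20]=0 (border '')
j=21 s[j]='e': π[21]=0 (border '')
j=22 s[j]='b': π[22]=0 (border '')
j=23 s[j]='d': π[23]=0 (border '')
j=24 s[j]='e': π[24]=0 (border '')
j=25 s[j]='b': π[25]=0 (border '')
j=26 s[j]='g': π[26]=1 (border 'g')
j=27 s[j]='a': π[27]=2 (border 'ga')
j=28 s[j]='f': k: 2→0; π[28]=0 (border '')
j=29 s[j]='b': π[29]=0 (border '')
j=30 s[j]='e': π[30]=0 (border '')
j=31 s[j]='c': π[31]=0 (border '')
j=32 s[j]='d': π[32]=0 (border '')
j=33 s[j]='f': π[33]=0 (border '')
j=34 s[j]='d': π[34]=0 (border '')

[0, 0, 0, 1, 0, 0, 0, 0, 0, 0, 1, 0, 0, 0, 1, 0, 0, 0, 1, 0, 0, 0, 0, 0, 0, 0, 1, 2, 0, 0, 0, 0, 0, 0, 0]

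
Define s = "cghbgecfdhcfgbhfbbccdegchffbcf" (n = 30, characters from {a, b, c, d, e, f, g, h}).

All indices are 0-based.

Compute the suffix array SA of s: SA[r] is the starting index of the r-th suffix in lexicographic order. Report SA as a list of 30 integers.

[16, 17, 27, 3, 13, 18, 19, 28, 6, 10, 0, 23, 20, 8, 5, 21, 29, 15, 26, 7, 25, 11, 12, 22, 4, 1, 2, 9, 14, 24]

rank | idx | suffix
   0 |  16 | bbccdegchffbcf
   1 |  17 | bccdegchffbcf
   2 |  27 | bcf
   3 |   3 | bgecfdhcfgbhfbbccdegchffbcf
   4 |  13 | bhfbbccdegchffbcf
   5 |  18 | ccdegchffbcf
   6 |  19 | cdegchffbcf
   7 |  28 | cf
   8 |   6 | cfdhcfgbhfbbccdegchffbcf
   9 |  10 | cfgbhfbbccdegchffbcf
  10 |   0 | cghbgecfdhcfgbhfbbccdegchffbcf
  11 |  23 | chffbcf
  12 |  20 | degchffbcf
  13 |   8 | dhcfgbhfbbccdegchffbcf
  14 |   5 | ecfdhcfgbhfbbccdegchffbcf
  15 |  21 | egchffbcf
  16 |  29 | f
  17 |  15 | fbbccdegchffbcf
  18 |  26 | fbcf
  19 |   7 | fdhcfgbhfbbccdegchffbcf
  20 |  25 | ffbcf
  21 |  11 | fgbhfbbccdegchffbcf
  22 |  12 | gbhfbbccdegchffbcf
  23 |  22 | gchffbcf
  24 |   4 | gecfdhcfgbhfbbccdegchffbcf
  25 |   1 | ghbgecfdhcfgbhfbbccdegchffbcf
  26 |   2 | hbgecfdhcfgbhfbbccdegchffbcf
  27 |   9 | hcfgbhfbbccdegchffbcf
  28 |  14 | hfbbccdegchffbcf
  29 |  24 | hffbcf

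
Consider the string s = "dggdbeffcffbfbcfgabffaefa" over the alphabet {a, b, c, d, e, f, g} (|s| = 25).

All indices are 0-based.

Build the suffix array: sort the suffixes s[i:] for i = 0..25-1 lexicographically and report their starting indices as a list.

rank→(start, suffix):
  0 → (24, 'a')
  1 → (17, 'abffaefa')
  2 → (21, 'aefa')
  3 → (13, 'bcfgabffaefa')
  4 → (4, 'beffcffbfbcfgabffaefa')
  5 → (11, 'bfbcfgabffaefa')
  6 → (18, 'bffaefa')
  7 → (8, 'cffbfbcfgabffaefa')
  8 → (14, 'cfgabffaefa')
  9 → (3, 'dbeffcffbfbcfgabffaefa')
  10 → (0, 'dggdbeffcffbfbcfgabffaefa')
  11 → (22, 'efa')
  12 → (5, 'effcffbfbcfgabffaefa')
  13 → (23, 'fa')
  14 → (20, 'faefa')
  15 → (12, 'fbcfgabffaefa')
  16 → (10, 'fbfbcfgabffaefa')
  17 → (7, 'fcffbfbcfgabffaefa')
  18 → (19, 'ffaefa')
  19 → (9, 'ffbfbcfgabffaefa')
  20 → (6, 'ffcffbfbcfgabffaefa')
  21 → (15, 'fgabffaefa')
  22 → (16, 'gabffaefa')
  23 → (2, 'gdbeffcffbfbcfgabffaefa')
  24 → (1, 'ggdbeffcffbfbcfgabffaefa')

[24, 17, 21, 13, 4, 11, 18, 8, 14, 3, 0, 22, 5, 23, 20, 12, 10, 7, 19, 9, 6, 15, 16, 2, 1]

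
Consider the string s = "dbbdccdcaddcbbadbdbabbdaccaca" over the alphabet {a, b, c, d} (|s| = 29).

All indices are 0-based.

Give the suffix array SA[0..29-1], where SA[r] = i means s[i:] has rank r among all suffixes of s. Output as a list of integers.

rank→(start, suffix):
  0 → (28, 'a')
  1 → (19, 'abbdaccaca')
  2 → (26, 'aca')
  3 → (23, 'accaca')
  4 → (14, 'adbdbabbdaccaca')
  5 → (8, 'addcbbadbdbabbdaccaca')
  6 → (18, 'babbdaccaca')
  7 → (13, 'badbdbabbdaccaca')
  8 → (12, 'bbadbdbabbdaccaca')
  9 → (20, 'bbdaccaca')
  10 → (1, 'bbdccdcaddcbbadbdbabbdaccaca')
  11 → (21, 'bdaccaca')
  12 → (16, 'bdbabbdaccaca')
  13 → (2, 'bdccdcaddcbbadbdbabbdaccaca')
  14 → (27, 'ca')
  15 → (25, 'caca')
  16 → (7, 'caddcbbadbdbabbdaccaca')
  17 → (11, 'cbbadbdbabbdaccaca')
  18 → (24, 'ccaca')
  19 → (4, 'ccdcaddcbbadbdbabbdaccaca')
  20 → (5, 'cdcaddcbbadbdbabbdaccaca')
  21 → (22, 'daccaca')
  22 → (17, 'dbabbdaccaca')
  23 → (0, 'dbbdccdcaddcbbadbdbabbdaccaca')
  24 → (15, 'dbdbabbdaccaca')
  25 → (6, 'dcaddcbbadbdbabbdaccaca')
  26 → (10, 'dcbbadbdbabbdaccaca')
  27 → (3, 'dccdcaddcbbadbdbabbdaccaca')
  28 → (9, 'ddcbbadbdbabbdaccaca')

[28, 19, 26, 23, 14, 8, 18, 13, 12, 20, 1, 21, 16, 2, 27, 25, 7, 11, 24, 4, 5, 22, 17, 0, 15, 6, 10, 3, 9]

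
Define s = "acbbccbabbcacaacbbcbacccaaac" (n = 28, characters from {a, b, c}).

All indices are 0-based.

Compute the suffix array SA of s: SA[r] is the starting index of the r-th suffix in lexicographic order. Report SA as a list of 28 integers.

sorted suffixes:
  #0 SA[0]=24  'aaac'
  #1 SA[1]=25  'aac'
  #2 SA[2]=13  'aacbbcbacccaaac'
  #3 SA[3]=7  'abbcacaacbbcbacccaaac'
  #4 SA[4]=26  'ac'
  #5 SA[5]=11  'acaacbbcbacccaaac'
  #6 SA[6]=14  'acbbcbacccaaac'
  #7 SA[7]=0  'acbbccbabbcacaacbbcbacccaaac'
  #8 SA[8]=20  'acccaaac'
  #9 SA[9]=6  'babbcacaacbbcbacccaaac'
  #10 SA[10]=19  'bacccaaac'
  #11 SA[11]=8  'bbcacaacbbcbacccaaac'
  #12 SA[12]=16  'bbcbacccaaac'
  #13 SA[13]=2  'bbccbabbcacaacbbcbacccaaac'
  #14 SA[14]=9  'bcacaacbbcbacccaaac'
  #15 SA[15]=17  'bcbacccaaac'
  #16 SA[16]=3  'bccbabbcacaacbbcbacccaaac'
  #17 SA[17]=27  'c'
  #18 SA[18]=23  'caaac'
  #19 SA[19]=12  'caacbbcbacccaaac'
  #20 SA[20]=10  'cacaacbbcbacccaaac'
  #21 SA[21]=5  'cbabbcacaacbbcbacccaaac'
  #22 SA[22]=18  'cbacccaaac'
  #23 SA[23]=15  'cbbcbacccaaac'
  #24 SA[24]=1  'cbbccbabbcacaacbbcbacccaaac'
  #25 SA[25]=22  'ccaaac'
  #26 SA[26]=4  'ccbabbcacaacbbcbacccaaac'
  #27 SA[27]=21  'cccaaac'

[24, 25, 13, 7, 26, 11, 14, 0, 20, 6, 19, 8, 16, 2, 9, 17, 3, 27, 23, 12, 10, 5, 18, 15, 1, 22, 4, 21]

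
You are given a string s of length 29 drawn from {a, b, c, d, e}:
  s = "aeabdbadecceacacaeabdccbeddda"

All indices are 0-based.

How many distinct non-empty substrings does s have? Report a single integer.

rank | idx | suffix
   0 |  28 | a
   1 |   2 | abdbadecceacacaeabdccbeddda
   2 |  18 | abdccbeddda
   3 |  12 | acacaeabdccbeddda
   4 |  14 | acaeabdccbeddda
   5 |   6 | adecceacacaeabdccbeddda
   6 |   0 | aeabdbadecceacacaeabdccbeddda
   7 |  16 | aeabdccbeddda
   8 |   5 | badecceacacaeabdccbeddda
   9 |   3 | bdbadecceacacaeabdccbeddda
  10 |  19 | bdccbeddda
  11 |  23 | beddda
  12 |  13 | cacaeabdccbeddda
  13 |  15 | caeabdccbeddda
  14 |  22 | cbeddda
  15 |  21 | ccbeddda
  16 |   9 | cceacacaeabdccbeddda
  17 |  10 | ceacacaeabdccbeddda
  18 |  27 | da
  19 |   4 | dbadecceacacaeabdccbeddda
  20 |  20 | dccbeddda
  21 |  26 | dda
  22 |  25 | ddda
  23 |   7 | decceacacaeabdccbeddda
  24 |   1 | eabdbadecceacacaeabdccbeddda
  25 |  17 | eabdccbeddda
  26 |  11 | eacacaeabdccbeddda
  27 |   8 | ecceacacaeabdccbeddda
  28 |  24 | eddda

SA = [28, 2, 18, 12, 14, 6, 0, 16, 5, 3, 19, 23, 13, 15, 22, 21, 9, 10, 27, 4, 20, 26, 25, 7, 1, 17, 11, 8, 24]
rank  pair      lcp
   1  s[28:],s[2:]  1  'a'
   2  s[2:],s[18:]  3  'abd'
   3  s[18:],s[12:]  1  'a'
   4  s[12:],s[14:]  3  'aca'
   5  s[14:],s[6:]  1  'a'
   6  s[6:],s[0:]  1  'a'
   7  s[0:],s[16:]  5  'aeabd'
   8  s[16:],s[5:]  0  ''
   9  s[5:],s[3:]  1  'b'
  10  s[3:],s[19:]  2  'bd'
  11  s[19:],s[23:]  1  'b'
  12  s[23:],s[13:]  0  ''
  13  s[13:],s[15:]  2  'ca'
  14  s[15:],s[22:]  1  'c'
  15  s[22:],s[21:]  1  'c'
  16  s[21:],s[9:]  2  'cc'
  17  s[9:],s[10:]  1  'c'
  18  s[10:],s[27:]  0  ''
  19  s[27:],s[4:]  1  'd'
  20  s[4:],s[20:]  1  'd'
  21  s[20:],s[26:]  1  'd'
  22  s[26:],s[25:]  2  'dd'
  23  s[25:],s[7:]  1  'd'
  24  s[7:],s[1:]  0  ''
  25  s[1:],s[17:]  4  'eabd'
  26  s[17:],s[11:]  2  'ea'
  27  s[11:],s[8:]  1  'e'
  28  s[8:],s[24:]  1  'e'

n(n+1)/2 = 29·30/2 = 435
Σ LCP = 0 + 1 + 3 + 1 + 3 + 1 + 1 + 5 + 0 + 1 + 2 + 1 + 0 + 2 + 1 + 1 + 2 + 1 + 0 + 1 + 1 + 1 + 2 + 1 + 0 + 4 + 2 + 1 + 1 = 40
distinct = 435 − 40 = 395

395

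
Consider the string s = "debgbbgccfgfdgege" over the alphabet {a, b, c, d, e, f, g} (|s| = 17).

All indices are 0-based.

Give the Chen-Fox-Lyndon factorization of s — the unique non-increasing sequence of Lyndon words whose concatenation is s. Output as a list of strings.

emit factor 1: 'de' (i=0, period=2)
emit factor 2: 'bg' (i=2, period=2)
emit factor 3: 'bbgccfgfdgege' (i=4, period=13)

["de", "bg", "bbgccfgfdgege"]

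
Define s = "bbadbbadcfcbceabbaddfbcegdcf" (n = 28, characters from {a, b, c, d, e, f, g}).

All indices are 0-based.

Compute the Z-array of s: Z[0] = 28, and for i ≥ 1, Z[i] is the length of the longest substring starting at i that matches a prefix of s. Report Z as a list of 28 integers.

Z[0]=28
i=1: outside box; Z[1]=1 extend→box=[1,2)
i=2: outside box; Z[2]=0
i=3: outside box; Z[3]=0
i=4: outside box; Z[4]=4 extend→box=[4,8)
i=5: min(r-i=3, Z[1]=1)=1; Z[5]=1
i=6: min(r-i=2, Z[2]=0)=0; Z[6]=0
i=7: min(r-i=1, Z[3]=0)=0; Z[7]=0
i=8: outside box; Z[8]=0
i=9: outside box; Z[9]=0
i=10: outside box; Z[10]=0
i=11: outside box; Z[11]=1 extend→box=[11,12)
i=12: outside box; Z[12]=0
i=13: outside box; Z[13]=0
i=14: outside box; Z[14]=0
i=15: outside box; Z[15]=4 extend→box=[15,19)
i=16: min(r-i=3, Z[1]=1)=1; Z[16]=1
i=17: min(r-i=2, Z[2]=0)=0; Z[17]=0
i=18: min(r-i=1, Z[3]=0)=0; Z[18]=0
i=19: outside box; Z[19]=0
i=20: outside box; Z[20]=0
i=21: outside box; Z[21]=1 extend→box=[21,22)
i=22: outside box; Z[22]=0
i=23: outside box; Z[23]=0
i=24: outside box; Z[24]=0
i=25: outside box; Z[25]=0
i=26: outside box; Z[26]=0
i=27: outside box; Z[27]=0

[28, 1, 0, 0, 4, 1, 0, 0, 0, 0, 0, 1, 0, 0, 0, 4, 1, 0, 0, 0, 0, 1, 0, 0, 0, 0, 0, 0]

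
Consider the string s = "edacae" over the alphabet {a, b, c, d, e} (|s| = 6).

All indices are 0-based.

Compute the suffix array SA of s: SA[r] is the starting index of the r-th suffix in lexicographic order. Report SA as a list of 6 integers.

[2, 4, 3, 1, 5, 0]

rank | idx | suffix
   0 |   2 | acae
   1 |   4 | ae
   2 |   3 | cae
   3 |   1 | dacae
   4 |   5 | e
   5 |   0 | edacae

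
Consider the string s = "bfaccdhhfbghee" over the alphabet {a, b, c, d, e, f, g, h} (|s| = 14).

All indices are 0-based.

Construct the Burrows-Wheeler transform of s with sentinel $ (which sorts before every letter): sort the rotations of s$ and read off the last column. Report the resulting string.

rank  rotation         last
    0  $bfaccdhhfbghee  e
    1  accdhhfbghee$bf  f
    2  bfaccdhhfbghee$  $
    3  bghee$bfaccdhhf  f
    4  ccdhhfbghee$bfa  a
    5  cdhhfbghee$bfac  c
    6  dhhfbghee$bfacc  c
    7  e$bfaccdhhfbghe  e
    8  ee$bfaccdhhfbgh  h
    9  faccdhhfbghee$b  b
   10  fbghee$bfaccdhh  h
   11  ghee$bfaccdhhfb  b
   12  hee$bfaccdhhfbg  g
   13  hfbghee$bfaccdh  h
   14  hhfbghee$bfaccd  d

ef$faccehbhbghd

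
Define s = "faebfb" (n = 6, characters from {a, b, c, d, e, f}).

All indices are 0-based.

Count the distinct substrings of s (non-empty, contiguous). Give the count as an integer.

sorted suffixes:
  #0 SA[0]=1  'aebfb'
  #1 SA[1]=5  'b'
  #2 SA[2]=3  'bfb'
  #3 SA[3]=2  'ebfb'
  #4 SA[4]=0  'faebfb'
  #5 SA[5]=4  'fb'

SA = [1, 5, 3, 2, 0, 4]
[i] adj suffixes → lcp
  [1] 1/5 → 0 ('')
  [2] 5/3 → 1 ('b')
  [3] 3/2 → 0 ('')
  [4] 2/0 → 0 ('')
  [5] 0/4 → 1 ('f')

n(n+1)/2 = 6·7/2 = 21
Σ LCP = 0 + 0 + 1 + 0 + 0 + 1 = 2
distinct = 21 − 2 = 19

19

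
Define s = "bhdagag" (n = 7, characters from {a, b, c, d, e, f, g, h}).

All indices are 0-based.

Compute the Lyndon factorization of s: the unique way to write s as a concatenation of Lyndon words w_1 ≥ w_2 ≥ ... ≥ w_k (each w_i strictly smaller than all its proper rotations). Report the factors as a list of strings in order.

["bhd", "ag", "ag"]

emit factor 1: 'bhd' (i=0, period=3)
emit factor 2: 'ag' (i=3, period=2)
emit factor 3: 'ag' (i=5, period=2)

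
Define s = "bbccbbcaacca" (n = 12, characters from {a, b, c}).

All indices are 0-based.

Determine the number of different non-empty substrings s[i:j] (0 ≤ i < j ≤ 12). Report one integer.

64

rank | idx | suffix
   0 |  11 | a
   1 |   7 | aacca
   2 |   8 | acca
   3 |   4 | bbcaacca
   4 |   0 | bbccbbcaacca
   5 |   5 | bcaacca
   6 |   1 | bccbbcaacca
   7 |  10 | ca
   8 |   6 | caacca
   9 |   3 | cbbcaacca
  10 |   9 | cca
  11 |   2 | ccbbcaacca

SA = [11, 7, 8, 4, 0, 5, 1, 10, 6, 3, 9, 2]
[i] adj suffixes → lcp
  [1] 11/7 → 1 ('a')
  [2] 7/8 → 1 ('a')
  [3] 8/4 → 0 ('')
  [4] 4/0 → 3 ('bbc')
  [5] 0/5 → 1 ('b')
  [6] 5/1 → 2 ('bc')
  [7] 1/10 → 0 ('')
  [8] 10/6 → 2 ('ca')
  [9] 6/3 → 1 ('c')
  [10] 3/9 → 1 ('c')
  [11] 9/2 → 2 ('cc')

n(n+1)/2 = 12·13/2 = 78
Σ LCP = 0 + 1 + 1 + 0 + 3 + 1 + 2 + 0 + 2 + 1 + 1 + 2 = 14
distinct = 78 − 14 = 64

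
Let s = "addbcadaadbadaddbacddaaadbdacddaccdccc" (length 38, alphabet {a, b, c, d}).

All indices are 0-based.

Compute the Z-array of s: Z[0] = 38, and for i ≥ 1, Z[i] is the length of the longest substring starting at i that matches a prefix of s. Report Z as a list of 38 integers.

[38, 0, 0, 0, 0, 2, 0, 1, 2, 0, 0, 2, 0, 4, 0, 0, 0, 1, 0, 0, 0, 1, 1, 2, 0, 0, 0, 1, 0, 0, 0, 1, 0, 0, 0, 0, 0, 0]

Z[0]=38
i=1: outside box; Z[1]=0
i=2: outside box; Z[2]=0
i=3: outside box; Z[3]=0
i=4: outside box; Z[4]=0
i=5: outside box; Z[5]=2 extend→box=[5,7)
i=6: min(r-i=1, Z[1]=0)=0; Z[6]=0
i=7: outside box; Z[7]=1 extend→box=[7,8)
i=8: outside box; Z[8]=2 extend→box=[8,10)
i=9: min(r-i=1, Z[1]=0)=0; Z[9]=0
i=10: outside box; Z[10]=0
i=11: outside box; Z[11]=2 extend→box=[11,13)
i=12: min(r-i=1, Z[1]=0)=0; Z[12]=0
i=13: outside box; Z[13]=4 extend→box=[13,17)
i=14: min(r-i=3, Z[1]=0)=0; Z[14]=0
i=15: min(r-i=2, Z[2]=0)=0; Z[15]=0
i=16: min(r-i=1, Z[3]=0)=0; Z[16]=0
i=17: outside box; Z[17]=1 extend→box=[17,18)
i=18: outside box; Z[18]=0
i=19: outside box; Z[19]=0
i=20: outside box; Z[20]=0
i=21: outside box; Z[21]=1 extend→box=[21,22)
i=22: outside box; Z[22]=1 extend→box=[22,23)
i=23: outside box; Z[23]=2 extend→box=[23,25)
i=24: min(r-i=1, Z[1]=0)=0; Z[24]=0
i=25: outside box; Z[25]=0
i=26: outside box; Z[26]=0
i=27: outside box; Z[27]=1 extend→box=[27,28)
i=28: outside box; Z[28]=0
i=29: outside box; Z[29]=0
i=30: outside box; Z[30]=0
i=31: outside box; Z[31]=1 extend→box=[31,32)
i=32: outside box; Z[32]=0
i=33: outside box; Z[33]=0
i=34: outside box; Z[34]=0
i=35: outside box; Z[35]=0
i=36: outside box; Z[36]=0
i=37: outside box; Z[37]=0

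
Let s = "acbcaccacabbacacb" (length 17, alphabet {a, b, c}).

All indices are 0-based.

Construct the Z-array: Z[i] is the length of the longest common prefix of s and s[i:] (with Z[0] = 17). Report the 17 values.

[17, 0, 0, 0, 2, 0, 0, 2, 0, 1, 0, 0, 2, 0, 3, 0, 0]

Z[0]=17
i=1: fresh scan; Z[1]=0
i=2: fresh scan; Z[2]=0
i=3: fresh scan; Z[3]=0
i=4: fresh scan; Z[4]=2 extend→box=[4,6)
i=5: min(r-i=1, Z[1]=0)=0; Z[5]=0
i=6: fresh scan; Z[6]=0
i=7: fresh scan; Z[7]=2 extend→box=[7,9)
i=8: min(r-i=1, Z[1]=0)=0; Z[8]=0
i=9: fresh scan; Z[9]=1 extend→box=[9,10)
i=10: fresh scan; Z[10]=0
i=11: fresh scan; Z[11]=0
i=12: fresh scan; Z[12]=2 extend→box=[12,14)
i=13: min(r-i=1, Z[1]=0)=0; Z[13]=0
i=14: fresh scan; Z[14]=3 extend→box=[14,17)
i=15: min(r-i=2, Z[1]=0)=0; Z[15]=0
i=16: min(r-i=1, Z[2]=0)=0; Z[16]=0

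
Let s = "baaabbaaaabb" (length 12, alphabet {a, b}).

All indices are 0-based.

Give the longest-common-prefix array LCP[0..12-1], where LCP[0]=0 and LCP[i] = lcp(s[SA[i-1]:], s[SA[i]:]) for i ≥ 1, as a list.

sorted suffixes:
  #0 SA[0]=6  'aaaabb'
  #1 SA[1]=7  'aaabb'
  #2 SA[2]=1  'aaabbaaaabb'
  #3 SA[3]=8  'aabb'
  #4 SA[4]=2  'aabbaaaabb'
  #5 SA[5]=9  'abb'
  #6 SA[6]=3  'abbaaaabb'
  #7 SA[7]=11  'b'
  #8 SA[8]=5  'baaaabb'
  #9 SA[9]=0  'baaabbaaaabb'
  #10 SA[10]=10  'bb'
  #11 SA[11]=4  'bbaaaabb'

SA = [6, 7, 1, 8, 2, 9, 3, 11, 5, 0, 10, 4]
rank  pair      lcp
   1  s[6:],s[7:]  3  'aaa'
   2  s[7:],s[1:]  5  'aaabb'
   3  s[1:],s[8:]  2  'aa'
   4  s[8:],s[2:]  4  'aabb'
   5  s[2:],s[9:]  1  'a'
   6  s[9:],s[3:]  3  'abb'
   7  s[3:],s[11:]  0  ''
   8  s[11:],s[5:]  1  'b'
   9  s[5:],s[0:]  4  'baaa'
  10  s[0:],s[10:]  1  'b'
  11  s[10:],s[4:]  2  'bb'

[0, 3, 5, 2, 4, 1, 3, 0, 1, 4, 1, 2]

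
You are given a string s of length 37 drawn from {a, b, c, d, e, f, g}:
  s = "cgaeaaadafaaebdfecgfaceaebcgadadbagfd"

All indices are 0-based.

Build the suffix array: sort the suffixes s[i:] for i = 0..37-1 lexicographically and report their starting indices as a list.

rank→(start, suffix):
  0 → (4, 'aaadafaaebdfecgfaceaebcgadadbagfd')
  1 → (5, 'aadafaaebdfecgfaceaebcgadadbagfd')
  2 → (10, 'aaebdfecgfaceaebcgadadbagfd')
  3 → (20, 'aceaebcgadadbagfd')
  4 → (28, 'adadbagfd')
  5 → (6, 'adafaaebdfecgfaceaebcgadadbagfd')
  6 → (30, 'adbagfd')
  7 → (2, 'aeaaadafaaebdfecgfaceaebcgadadbagfd')
  8 → (23, 'aebcgadadbagfd')
  9 → (11, 'aebdfecgfaceaebcgadadbagfd')
  10 → (8, 'afaaebdfecgfaceaebcgadadbagfd')
  11 → (33, 'agfd')
  12 → (32, 'bagfd')
  13 → (25, 'bcgadadbagfd')
  14 → (13, 'bdfecgfaceaebcgadadbagfd')
  15 → (21, 'ceaebcgadadbagfd')
  16 → (26, 'cgadadbagfd')
  17 → (0, 'cgaeaaadafaaebdfecgfaceaebcgadadbagfd')
  18 → (17, 'cgfaceaebcgadadbagfd')
  19 → (36, 'd')
  20 → (29, 'dadbagfd')
  21 → (7, 'dafaaebdfecgfaceaebcgadadbagfd')
  22 → (31, 'dbagfd')
  23 → (14, 'dfecgfaceaebcgadadbagfd')
  24 → (3, 'eaaadafaaebdfecgfaceaebcgadadbagfd')
  25 → (22, 'eaebcgadadbagfd')
  26 → (24, 'ebcgadadbagfd')
  27 → (12, 'ebdfecgfaceaebcgadadbagfd')
  28 → (16, 'ecgfaceaebcgadadbagfd')
  29 → (9, 'faaebdfecgfaceaebcgadadbagfd')
  30 → (19, 'faceaebcgadadbagfd')
  31 → (35, 'fd')
  32 → (15, 'fecgfaceaebcgadadbagfd')
  33 → (27, 'gadadbagfd')
  34 → (1, 'gaeaaadafaaebdfecgfaceaebcgadadbagfd')
  35 → (18, 'gfaceaebcgadadbagfd')
  36 → (34, 'gfd')

[4, 5, 10, 20, 28, 6, 30, 2, 23, 11, 8, 33, 32, 25, 13, 21, 26, 0, 17, 36, 29, 7, 31, 14, 3, 22, 24, 12, 16, 9, 19, 35, 15, 27, 1, 18, 34]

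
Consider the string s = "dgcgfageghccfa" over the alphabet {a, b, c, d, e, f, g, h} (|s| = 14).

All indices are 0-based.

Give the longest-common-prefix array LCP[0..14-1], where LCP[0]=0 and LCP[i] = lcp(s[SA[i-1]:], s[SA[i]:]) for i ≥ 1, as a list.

[0, 1, 0, 1, 1, 0, 0, 0, 2, 0, 1, 1, 1, 0]

rank→(start, suffix):
  0 → (13, 'a')
  1 → (5, 'ageghccfa')
  2 → (10, 'ccfa')
  3 → (11, 'cfa')
  4 → (2, 'cgfageghccfa')
  5 → (0, 'dgcgfageghccfa')
  6 → (7, 'eghccfa')
  7 → (12, 'fa')
  8 → (4, 'fageghccfa')
  9 → (1, 'gcgfageghccfa')
  10 → (6, 'geghccfa')
  11 → (3, 'gfageghccfa')
  12 → (8, 'ghccfa')
  13 → (9, 'hccfa')

SA = [13, 5, 10, 11, 2, 0, 7, 12, 4, 1, 6, 3, 8, 9]
i: (SA[i-1],SA[i]) lcp shared
  1: (13,5) 1 'a'
  2: (5,10) 0 ''
  3: (10,11) 1 'c'
  4: (11,2) 1 'c'
  5: (2,0) 0 ''
  6: (0,7) 0 ''
  7: (7,12) 0 ''
  8: (12,4) 2 'fa'
  9: (4,1) 0 ''
  10: (1,6) 1 'g'
  11: (6,3) 1 'g'
  12: (3,8) 1 'g'
  13: (8,9) 0 ''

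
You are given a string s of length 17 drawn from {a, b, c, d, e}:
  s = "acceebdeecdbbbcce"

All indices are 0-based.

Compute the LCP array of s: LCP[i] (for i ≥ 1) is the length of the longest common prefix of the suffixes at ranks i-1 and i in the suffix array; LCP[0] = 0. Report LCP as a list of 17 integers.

[0, 0, 2, 1, 1, 0, 3, 1, 1, 2, 0, 1, 0, 1, 1, 1, 2]

rank→(start, suffix):
  0 → (0, 'acceebdeecdbbbcce')
  1 → (11, 'bbbcce')
  2 → (12, 'bbcce')
  3 → (13, 'bcce')
  4 → (5, 'bdeecdbbbcce')
  5 → (14, 'cce')
  6 → (1, 'cceebdeecdbbbcce')
  7 → (9, 'cdbbbcce')
  8 → (15, 'ce')
  9 → (2, 'ceebdeecdbbbcce')
  10 → (10, 'dbbbcce')
  11 → (6, 'deecdbbbcce')
  12 → (16, 'e')
  13 → (4, 'ebdeecdbbbcce')
  14 → (8, 'ecdbbbcce')
  15 → (3, 'eebdeecdbbbcce')
  16 → (7, 'eecdbbbcce')

SA = [0, 11, 12, 13, 5, 14, 1, 9, 15, 2, 10, 6, 16, 4, 8, 3, 7]
i: (SA[i-1],SA[i]) lcp shared
  1: (0,11) 0 ''
  2: (11,12) 2 'bb'
  3: (12,13) 1 'b'
  4: (13,5) 1 'b'
  5: (5,14) 0 ''
  6: (14,1) 3 'cce'
  7: (1,9) 1 'c'
  8: (9,15) 1 'c'
  9: (15,2) 2 'ce'
  10: (2,10) 0 ''
  11: (10,6) 1 'd'
  12: (6,16) 0 ''
  13: (16,4) 1 'e'
  14: (4,8) 1 'e'
  15: (8,3) 1 'e'
  16: (3,7) 2 'ee'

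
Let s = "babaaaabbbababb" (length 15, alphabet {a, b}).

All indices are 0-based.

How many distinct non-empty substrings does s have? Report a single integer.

rank | idx | suffix
   0 |   3 | aaaabbbababb
   1 |   4 | aaabbbababb
   2 |   5 | aabbbababb
   3 |   1 | abaaaabbbababb
   4 |  10 | ababb
   5 |  12 | abb
   6 |   6 | abbbababb
   7 |  14 | b
   8 |   2 | baaaabbbababb
   9 |   0 | babaaaabbbababb
  10 |   9 | bababb
  11 |  11 | babb
  12 |  13 | bb
  13 |   8 | bbababb
  14 |   7 | bbbababb

SA = [3, 4, 5, 1, 10, 12, 6, 14, 2, 0, 9, 11, 13, 8, 7]
[i] adj suffixes → lcp
  [1] 3/4 → 3 ('aaa')
  [2] 4/5 → 2 ('aa')
  [3] 5/1 → 1 ('a')
  [4] 1/10 → 3 ('aba')
  [5] 10/12 → 2 ('ab')
  [6] 12/6 → 3 ('abb')
  [7] 6/14 → 0 ('')
  [8] 14/2 → 1 ('b')
  [9] 2/0 → 2 ('ba')
  [10] 0/9 → 4 ('baba')
  [11] 9/11 → 3 ('bab')
  [12] 11/13 → 1 ('b')
  [13] 13/8 → 2 ('bb')
  [14] 8/7 → 2 ('bb')

n(n+1)/2 = 15·16/2 = 120
Σ LCP = 0 + 3 + 2 + 1 + 3 + 2 + 3 + 0 + 1 + 2 + 4 + 3 + 1 + 2 + 2 = 29
distinct = 120 − 29 = 91

91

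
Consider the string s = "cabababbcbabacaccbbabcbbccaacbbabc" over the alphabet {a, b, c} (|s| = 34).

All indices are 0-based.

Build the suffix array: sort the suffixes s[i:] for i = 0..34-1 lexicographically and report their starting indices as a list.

sorted suffixes:
  #0 SA[0]=26  'aacbbabc'
  #1 SA[1]=1  'abababbcbabacaccbbabcbbccaacbbabc'
  #2 SA[2]=3  'ababbcbabacaccbbabcbbccaacbbabc'
  #3 SA[3]=10  'abacaccbbabcbbccaacbbabc'
  #4 SA[4]=5  'abbcbabacaccbbabcbbccaacbbabc'
  #5 SA[5]=31  'abc'
  #6 SA[6]=19  'abcbbccaacbbabc'
  #7 SA[7]=12  'acaccbbabcbbccaacbbabc'
  #8 SA[8]=27  'acbbabc'
  #9 SA[9]=14  'accbbabcbbccaacbbabc'
  #10 SA[10]=2  'bababbcbabacaccbbabcbbccaacbbabc'
  #11 SA[11]=9  'babacaccbbabcbbccaacbbabc'
  #12 SA[12]=4  'babbcbabacaccbbabcbbccaacbbabc'
  #13 SA[13]=30  'babc'
  #14 SA[14]=18  'babcbbccaacbbabc'
  #15 SA[15]=11  'bacaccbbabcbbccaacbbabc'
  #16 SA[16]=29  'bbabc'
  #17 SA[17]=17  'bbabcbbccaacbbabc'
  #18 SA[18]=6  'bbcbabacaccbbabcbbccaacbbabc'
  #19 SA[19]=22  'bbccaacbbabc'
  #20 SA[20]=32  'bc'
  #21 SA[21]=7  'bcbabacaccbbabcbbccaacbbabc'
  #22 SA[22]=20  'bcbbccaacbbabc'
  #23 SA[23]=23  'bccaacbbabc'
  #24 SA[24]=33  'c'
  #25 SA[25]=25  'caacbbabc'
  #26 SA[26]=0  'cabababbcbabacaccbbabcbbccaacbbabc'
  #27 SA[27]=13  'caccbbabcbbccaacbbabc'
  #28 SA[28]=8  'cbabacaccbbabcbbccaacbbabc'
  #29 SA[29]=28  'cbbabc'
  #30 SA[30]=16  'cbbabcbbccaacbbabc'
  #31 SA[31]=21  'cbbccaacbbabc'
  #32 SA[32]=24  'ccaacbbabc'
  #33 SA[33]=15  'ccbbabcbbccaacbbabc'

[26, 1, 3, 10, 5, 31, 19, 12, 27, 14, 2, 9, 4, 30, 18, 11, 29, 17, 6, 22, 32, 7, 20, 23, 33, 25, 0, 13, 8, 28, 16, 21, 24, 15]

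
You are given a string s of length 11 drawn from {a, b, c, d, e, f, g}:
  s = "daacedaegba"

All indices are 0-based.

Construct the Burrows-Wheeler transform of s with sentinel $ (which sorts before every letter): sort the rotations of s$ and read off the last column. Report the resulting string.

rank  rotation      last
    0  $daacedaegba  a
    1  a$daacedaegb  b
    2  aacedaegba$d  d
    3  acedaegba$da  a
    4  aegba$daaced  d
    5  ba$daacedaeg  g
    6  cedaegba$daa  a
    7  daacedaegba$  $
    8  daegba$daace  e
    9  edaegba$daac  c
   10  egba$daaceda  a
   11  gba$daacedae  e

abdadga$ecae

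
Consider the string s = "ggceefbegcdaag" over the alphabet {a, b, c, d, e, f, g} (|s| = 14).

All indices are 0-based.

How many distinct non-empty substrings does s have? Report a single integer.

97

sorted suffixes:
  #0 SA[0]=11  'aag'
  #1 SA[1]=12  'ag'
  #2 SA[2]=6  'begcdaag'
  #3 SA[3]=9  'cdaag'
  #4 SA[4]=2  'ceefbegcdaag'
  #5 SA[5]=10  'daag'
  #6 SA[6]=3  'eefbegcdaag'
  #7 SA[7]=4  'efbegcdaag'
  #8 SA[8]=7  'egcdaag'
  #9 SA[9]=5  'fbegcdaag'
  #10 SA[10]=13  'g'
  #11 SA[11]=8  'gcdaag'
  #12 SA[12]=1  'gceefbegcdaag'
  #13 SA[13]=0  'ggceefbegcdaag'

SA = [11, 12, 6, 9, 2, 10, 3, 4, 7, 5, 13, 8, 1, 0]
[i] adj suffixes → lcp
  [1] 11/12 → 1 ('a')
  [2] 12/6 → 0 ('')
  [3] 6/9 → 0 ('')
  [4] 9/2 → 1 ('c')
  [5] 2/10 → 0 ('')
  [6] 10/3 → 0 ('')
  [7] 3/4 → 1 ('e')
  [8] 4/7 → 1 ('e')
  [9] 7/5 → 0 ('')
  [10] 5/13 → 0 ('')
  [11] 13/8 → 1 ('g')
  [12] 8/1 → 2 ('gc')
  [13] 1/0 → 1 ('g')

n(n+1)/2 = 14·15/2 = 105
Σ LCP = 0 + 1 + 0 + 0 + 1 + 0 + 0 + 1 + 1 + 0 + 0 + 1 + 2 + 1 = 8
distinct = 105 − 8 = 97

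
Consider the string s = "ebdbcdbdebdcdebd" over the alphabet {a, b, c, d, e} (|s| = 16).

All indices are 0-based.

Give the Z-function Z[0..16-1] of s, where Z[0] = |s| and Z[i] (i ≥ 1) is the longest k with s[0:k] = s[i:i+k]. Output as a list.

Z[0]=16
i=1: i≥r, start 0; Z[1]=0
i=2: i≥r, start 0; Z[2]=0
i=3: i≥r, start 0; Z[3]=0
i=4: i≥r, start 0; Z[4]=0
i=5: i≥r, start 0; Z[5]=0
i=6: i≥r, start 0; Z[6]=0
i=7: i≥r, start 0; Z[7]=0
i=8: i≥r, start 0; Z[8]=3 extend→box=[8,11)
i=9: min(r-i=2, Z[1]=0)=0; Z[9]=0
i=10: min(r-i=1, Z[2]=0)=0; Z[10]=0
i=11: i≥r, start 0; Z[11]=0
i=12: i≥r, start 0; Z[12]=0
i=13: i≥r, start 0; Z[13]=3 extend→box=[13,16)
i=14: min(r-i=2, Z[1]=0)=0; Z[14]=0
i=15: min(r-i=1, Z[2]=0)=0; Z[15]=0

[16, 0, 0, 0, 0, 0, 0, 0, 3, 0, 0, 0, 0, 3, 0, 0]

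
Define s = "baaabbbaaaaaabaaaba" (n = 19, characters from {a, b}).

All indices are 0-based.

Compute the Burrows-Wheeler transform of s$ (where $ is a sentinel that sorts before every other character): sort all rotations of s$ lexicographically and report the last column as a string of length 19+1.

abbaababaaaaaaaba$ba

rank  rotation              last
    0  $baaabbbaaaaaabaaaba  a
    1  a$baaabbbaaaaaabaaab  b
    2  aaaaaabaaaba$baaabbb  b
    3  aaaaabaaaba$baaabbba  a
    4  aaaabaaaba$baaabbbaa  a
    5  aaaba$baaabbbaaaaaab  b
    6  aaabaaaba$baaabbbaaa  a
    7  aaabbbaaaaaabaaaba$b  b
    8  aaba$baaabbbaaaaaaba  a
    9  aabaaaba$baaabbbaaaa  a
   10  aabbbaaaaaabaaaba$ba  a
   11  aba$baaabbbaaaaaabaa  a
   12  abaaaba$baaabbbaaaaa  a
   13  abbbaaaaaabaaaba$baa  a
   14  ba$baaabbbaaaaaabaaa  a
   15  baaaaaabaaaba$baaabb  b
   16  baaaba$baaabbbaaaaaa  a
   17  baaabbbaaaaaabaaaba$  $
   18  bbaaaaaabaaaba$baaab  b
   19  bbbaaaaaabaaaba$baaa  a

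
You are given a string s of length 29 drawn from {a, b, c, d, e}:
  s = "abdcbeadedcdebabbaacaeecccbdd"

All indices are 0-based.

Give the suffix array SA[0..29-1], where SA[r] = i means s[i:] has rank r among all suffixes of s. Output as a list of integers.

[17, 14, 0, 18, 6, 20, 16, 13, 15, 1, 26, 4, 19, 25, 3, 24, 23, 10, 28, 2, 9, 27, 11, 7, 5, 12, 22, 8, 21]

rank→(start, suffix):
  0 → (17, 'aacaeecccbdd')
  1 → (14, 'abbaacaeecccbdd')
  2 → (0, 'abdcbeadedcdebabbaacaeecccbdd')
  3 → (18, 'acaeecccbdd')
  4 → (6, 'adedcdebabbaacaeecccbdd')
  5 → (20, 'aeecccbdd')
  6 → (16, 'baacaeecccbdd')
  7 → (13, 'babbaacaeecccbdd')
  8 → (15, 'bbaacaeecccbdd')
  9 → (1, 'bdcbeadedcdebabbaacaeecccbdd')
  10 → (26, 'bdd')
  11 → (4, 'beadedcdebabbaacaeecccbdd')
  12 → (19, 'caeecccbdd')
  13 → (25, 'cbdd')
  14 → (3, 'cbeadedcdebabbaacaeecccbdd')
  15 → (24, 'ccbdd')
  16 → (23, 'cccbdd')
  17 → (10, 'cdebabbaacaeecccbdd')
  18 → (28, 'd')
  19 → (2, 'dcbeadedcdebabbaacaeecccbdd')
  20 → (9, 'dcdebabbaacaeecccbdd')
  21 → (27, 'dd')
  22 → (11, 'debabbaacaeecccbdd')
  23 → (7, 'dedcdebabbaacaeecccbdd')
  24 → (5, 'eadedcdebabbaacaeecccbdd')
  25 → (12, 'ebabbaacaeecccbdd')
  26 → (22, 'ecccbdd')
  27 → (8, 'edcdebabbaacaeecccbdd')
  28 → (21, 'eecccbdd')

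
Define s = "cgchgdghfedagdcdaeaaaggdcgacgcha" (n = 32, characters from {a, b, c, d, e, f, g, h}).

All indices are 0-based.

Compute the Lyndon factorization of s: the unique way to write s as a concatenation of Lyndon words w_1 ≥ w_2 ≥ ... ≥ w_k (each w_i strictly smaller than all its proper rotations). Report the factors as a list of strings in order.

["cgchgdghfed", "agdcd", "ae", "aaaggdcgacgch", "a"]

emit factor 1: 'cgchgdghfed' (i=0, period=11)
emit factor 2: 'agdcd' (i=11, period=5)
emit factor 3: 'ae' (i=16, period=2)
emit factor 4: 'aaaggdcgacgch' (i=18, period=13)
emit factor 5: 'a' (i=31, period=1)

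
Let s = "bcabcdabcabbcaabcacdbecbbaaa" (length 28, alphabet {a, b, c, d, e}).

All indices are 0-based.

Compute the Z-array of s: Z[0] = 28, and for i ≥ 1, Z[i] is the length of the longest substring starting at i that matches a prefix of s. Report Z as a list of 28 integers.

Z[0]=28
i=1: i≥r, start 0; Z[1]=0
i=2: i≥r, start 0; Z[2]=0
i=3: i≥r, start 0; Z[3]=2 extend→box=[3,5)
i=4: min(r-i=1, Z[1]=0)=0; Z[4]=0
i=5: i≥r, start 0; Z[5]=0
i=6: i≥r, start 0; Z[6]=0
i=7: i≥r, start 0; Z[7]=4 extend→box=[7,11)
i=8: min(r-i=3, Z[1]=0)=0; Z[8]=0
i=9: min(r-i=2, Z[2]=0)=0; Z[9]=0
i=10: min(r-i=1, Z[3]=2)=1; Z[10]=1
i=11: i≥r, start 0; Z[11]=3 extend→box=[11,14)
i=12: min(r-i=2, Z[1]=0)=0; Z[12]=0
i=13: min(r-i=1, Z[2]=0)=0; Z[13]=0
i=14: i≥r, start 0; Z[14]=0
i=15: i≥r, start 0; Z[15]=3 extend→box=[15,18)
i=16: min(r-i=2, Z[1]=0)=0; Z[16]=0
i=17: min(r-i=1, Z[2]=0)=0; Z[17]=0
i=18: i≥r, start 0; Z[18]=0
i=19: i≥r, start 0; Z[19]=0
i=20: i≥r, start 0; Z[20]=1 extend→box=[20,21)
i=21: i≥r, start 0; Z[21]=0
i=22: i≥r, start 0; Z[22]=0
i=23: i≥r, start 0; Z[23]=1 extend→box=[23,24)
i=24: i≥r, start 0; Z[24]=1 extend→box=[24,25)
i=25: i≥r, start 0; Z[25]=0
i=26: i≥r, start 0; Z[26]=0
i=27: i≥r, start 0; Z[27]=0

[28, 0, 0, 2, 0, 0, 0, 4, 0, 0, 1, 3, 0, 0, 0, 3, 0, 0, 0, 0, 1, 0, 0, 1, 1, 0, 0, 0]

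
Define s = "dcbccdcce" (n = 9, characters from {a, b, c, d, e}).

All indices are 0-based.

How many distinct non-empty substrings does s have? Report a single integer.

38

rank | idx | suffix
   0 |   2 | bccdcce
   1 |   1 | cbccdcce
   2 |   3 | ccdcce
   3 |   6 | cce
   4 |   4 | cdcce
   5 |   7 | ce
   6 |   0 | dcbccdcce
   7 |   5 | dcce
   8 |   8 | e

SA = [2, 1, 3, 6, 4, 7, 0, 5, 8]
rank  pair      lcp
   1  s[2:],s[1:]  0  ''
   2  s[1:],s[3:]  1  'c'
   3  s[3:],s[6:]  2  'cc'
   4  s[6:],s[4:]  1  'c'
   5  s[4:],s[7:]  1  'c'
   6  s[7:],s[0:]  0  ''
   7  s[0:],s[5:]  2  'dc'
   8  s[5:],s[8:]  0  ''

n(n+1)/2 = 9·10/2 = 45
Σ LCP = 0 + 0 + 1 + 2 + 1 + 1 + 0 + 2 + 0 = 7
distinct = 45 − 7 = 38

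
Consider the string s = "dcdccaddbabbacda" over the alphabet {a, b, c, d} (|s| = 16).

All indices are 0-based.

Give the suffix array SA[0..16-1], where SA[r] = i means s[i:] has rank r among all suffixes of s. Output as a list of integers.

[15, 9, 12, 5, 8, 11, 10, 4, 3, 13, 1, 14, 7, 2, 0, 6]

rank→(start, suffix):
  0 → (15, 'a')
  1 → (9, 'abbacda')
  2 → (12, 'acda')
  3 → (5, 'addbabbacda')
  4 → (8, 'babbacda')
  5 → (11, 'bacda')
  6 → (10, 'bbacda')
  7 → (4, 'caddbabbacda')
  8 → (3, 'ccaddbabbacda')
  9 → (13, 'cda')
  10 → (1, 'cdccaddbabbacda')
  11 → (14, 'da')
  12 → (7, 'dbabbacda')
  13 → (2, 'dccaddbabbacda')
  14 → (0, 'dcdccaddbabbacda')
  15 → (6, 'ddbabbacda')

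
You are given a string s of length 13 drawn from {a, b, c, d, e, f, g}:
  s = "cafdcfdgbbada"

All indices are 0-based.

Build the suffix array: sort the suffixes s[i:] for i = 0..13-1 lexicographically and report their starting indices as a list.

rank→(start, suffix):
  0 → (12, 'a')
  1 → (10, 'ada')
  2 → (1, 'afdcfdgbbada')
  3 → (9, 'bada')
  4 → (8, 'bbada')
  5 → (0, 'cafdcfdgbbada')
  6 → (4, 'cfdgbbada')
  7 → (11, 'da')
  8 → (3, 'dcfdgbbada')
  9 → (6, 'dgbbada')
  10 → (2, 'fdcfdgbbada')
  11 → (5, 'fdgbbada')
  12 → (7, 'gbbada')

[12, 10, 1, 9, 8, 0, 4, 11, 3, 6, 2, 5, 7]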